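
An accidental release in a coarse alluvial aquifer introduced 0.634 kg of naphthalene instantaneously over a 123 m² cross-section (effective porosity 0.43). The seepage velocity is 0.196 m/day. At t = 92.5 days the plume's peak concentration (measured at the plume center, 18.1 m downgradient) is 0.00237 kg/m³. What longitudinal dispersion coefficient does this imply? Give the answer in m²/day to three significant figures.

At the plume center C_max = M/(n_e·A·√(4πDt)), so D = M²/(4πt·(n_e·A·C_max)²).
n_e·A·C_max = 0.43 × 123 × 0.00237 = 0.1253 kg/m.
D = 0.634²/(4π × 92.5 × 0.1253²) = 0.0220 m²/day.

0.0220 m²/day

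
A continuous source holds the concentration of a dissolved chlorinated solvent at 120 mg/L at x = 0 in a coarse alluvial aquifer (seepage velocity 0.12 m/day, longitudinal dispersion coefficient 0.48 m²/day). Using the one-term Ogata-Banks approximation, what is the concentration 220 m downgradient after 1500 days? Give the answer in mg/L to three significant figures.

17.5 mg/L

For a continuous step input, C/C₀ ≈ ½·erfc((x−vt)/(2√(Dt))).
vt = 0.12 × 1500 = 180 m and 2√(Dt) = 2√(0.48 × 1500) = 53.67 m.
Argument (x−vt)/(2√(Dt)) = (220 − 180)/53.67 = 0.7453; ½·erfc(0.7453) = 0.1459.
C = 120 × 0.1459 = 17.5 mg/L.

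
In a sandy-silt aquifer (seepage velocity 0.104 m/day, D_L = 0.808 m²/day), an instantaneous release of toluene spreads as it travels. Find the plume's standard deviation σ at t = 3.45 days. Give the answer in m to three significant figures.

Dispersive spreading gives a Gaussian with σ² = 2Dt; advection only shifts the center.
σ = √(2 × 0.808 × 3.45) = 2.36 m.

2.36 m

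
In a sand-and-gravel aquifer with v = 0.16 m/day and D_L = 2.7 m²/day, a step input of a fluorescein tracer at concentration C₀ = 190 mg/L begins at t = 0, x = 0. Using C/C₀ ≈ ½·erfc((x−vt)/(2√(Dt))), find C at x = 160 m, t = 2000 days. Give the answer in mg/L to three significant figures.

For a continuous step input, C/C₀ ≈ ½·erfc((x−vt)/(2√(Dt))).
vt = 0.16 × 2000 = 320 m and 2√(Dt) = 2√(2.7 × 2000) = 147.0 m.
Argument (x−vt)/(2√(Dt)) = (160 − 320)/147.0 = -1.088; ½·erfc(-1.088) = 0.9381.
C = 190 × 0.9381 = 178 mg/L.

178 mg/L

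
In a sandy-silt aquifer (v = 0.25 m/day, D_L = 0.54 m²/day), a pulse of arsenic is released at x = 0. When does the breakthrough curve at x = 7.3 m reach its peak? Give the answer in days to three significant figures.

21.8 days

For the 1D instantaneous-source solution, setting ∂C/∂t = 0 at fixed x gives v²t² + 2Dt − x² = 0, so t = (√(D² + v²x²) − D)/v².
√(D² + v²x²) = √(0.54² + 0.25² × 7.3²) = 1.903; v² = 0.0625.
t = (1.903 − 0.54)/0.0625 = 21.8 days (vs. the pure-advection estimate x/v = 29.2 d).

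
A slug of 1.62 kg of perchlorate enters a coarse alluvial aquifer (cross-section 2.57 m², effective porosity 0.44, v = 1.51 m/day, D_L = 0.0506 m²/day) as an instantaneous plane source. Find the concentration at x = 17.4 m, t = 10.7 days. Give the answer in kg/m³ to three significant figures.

0.269 kg/m³

For an instantaneous plane source, C(x,t) = M/(n_e·A·√(4πDt)) · exp(−(x−vt)²/(4Dt)), with n_e·A the pore (flow) area.
Plume center vt = 1.51 × 10.7 = 16.157 m, so the well at 17.4 m is 1.243 m downgradient of the peak.
√(4πDt) = 2.608 m, giving peak height M/(n_e·A·√(4πDt)) = 1.62/(0.44 × 2.57 × 2.608) = 0.5493 kg/m³.
(x−vt)²/(4Dt) = (1.243)²/(4 × 0.0506 × 10.7) = 0.7134; exp(−0.7134) = 0.4900.
C = 0.5493 × 0.4900 = 0.269 kg/m³.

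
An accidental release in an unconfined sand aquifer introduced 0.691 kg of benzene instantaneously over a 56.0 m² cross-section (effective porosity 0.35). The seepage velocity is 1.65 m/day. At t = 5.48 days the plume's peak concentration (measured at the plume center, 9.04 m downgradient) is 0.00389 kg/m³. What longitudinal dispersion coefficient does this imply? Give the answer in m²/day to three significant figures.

At the plume center C_max = M/(n_e·A·√(4πDt)), so D = M²/(4πt·(n_e·A·C_max)²).
n_e·A·C_max = 0.35 × 56.0 × 0.00389 = 0.07624 kg/m.
D = 0.691²/(4π × 5.48 × 0.07624²) = 1.19 m²/day.

1.19 m²/day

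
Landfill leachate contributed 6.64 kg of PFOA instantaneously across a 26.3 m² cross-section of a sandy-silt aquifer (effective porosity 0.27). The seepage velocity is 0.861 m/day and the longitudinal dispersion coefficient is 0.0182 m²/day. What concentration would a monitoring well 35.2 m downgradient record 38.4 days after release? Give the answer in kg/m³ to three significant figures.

For an instantaneous plane source, C(x,t) = M/(n_e·A·√(4πDt)) · exp(−(x−vt)²/(4Dt)), with n_e·A the pore (flow) area.
Plume center vt = 0.861 × 38.4 = 33.0624 m, so the well at 35.2 m is 2.1376 m downgradient of the peak.
√(4πDt) = 2.964 m, giving peak height M/(n_e·A·√(4πDt)) = 6.64/(0.27 × 26.3 × 2.964) = 0.3155 kg/m³.
(x−vt)²/(4Dt) = (2.1376)²/(4 × 0.0182 × 38.4) = 1.635; exp(−1.635) = 0.1950.
C = 0.3155 × 0.1950 = 0.0615 kg/m³.

0.0615 kg/m³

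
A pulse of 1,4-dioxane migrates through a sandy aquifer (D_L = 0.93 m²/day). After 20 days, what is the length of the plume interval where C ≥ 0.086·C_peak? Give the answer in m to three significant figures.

The plume is Gaussian with σ = √(2Dt) = √(2 × 0.93 × 20) = 6.099 m.
C/C_peak = exp(−Δx²/(2σ²)) = 0.086 ⇒ Δx = σ·√(−2 ln 0.086) = 6.099 × 2.215 = 13.51 m.
Width = 2Δx = 27.0 m.

27.0 m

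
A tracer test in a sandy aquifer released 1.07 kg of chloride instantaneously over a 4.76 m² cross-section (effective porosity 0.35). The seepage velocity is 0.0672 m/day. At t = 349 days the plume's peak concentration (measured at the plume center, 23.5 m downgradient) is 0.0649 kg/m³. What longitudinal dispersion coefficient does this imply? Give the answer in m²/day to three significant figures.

At the plume center C_max = M/(n_e·A·√(4πDt)), so D = M²/(4πt·(n_e·A·C_max)²).
n_e·A·C_max = 0.35 × 4.76 × 0.0649 = 0.1081 kg/m.
D = 1.07²/(4π × 349 × 0.1081²) = 0.0223 m²/day.

0.0223 m²/day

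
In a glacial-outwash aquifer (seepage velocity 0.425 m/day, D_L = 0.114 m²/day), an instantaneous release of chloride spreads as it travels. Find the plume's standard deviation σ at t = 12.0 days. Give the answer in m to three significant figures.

Dispersive spreading gives a Gaussian with σ² = 2Dt; advection only shifts the center.
σ = √(2 × 0.114 × 12.0) = 1.65 m.

1.65 m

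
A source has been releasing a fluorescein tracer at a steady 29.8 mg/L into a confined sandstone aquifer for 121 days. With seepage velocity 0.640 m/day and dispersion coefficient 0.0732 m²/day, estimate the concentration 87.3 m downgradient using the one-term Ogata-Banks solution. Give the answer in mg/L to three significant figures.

For a continuous step input, C/C₀ ≈ ½·erfc((x−vt)/(2√(Dt))).
vt = 0.640 × 121 = 77.44 m and 2√(Dt) = 2√(0.0732 × 121) = 5.952 m.
Argument (x−vt)/(2√(Dt)) = (87.3 − 77.44)/5.952 = 1.657; ½·erfc(1.657) = 0.009556.
C = 29.8 × 0.009556 = 0.285 mg/L.

0.285 mg/L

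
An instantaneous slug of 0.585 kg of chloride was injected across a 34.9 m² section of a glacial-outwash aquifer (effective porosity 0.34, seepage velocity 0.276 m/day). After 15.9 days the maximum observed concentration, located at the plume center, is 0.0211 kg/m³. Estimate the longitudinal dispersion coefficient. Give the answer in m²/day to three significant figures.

0.0273 m²/day

At the plume center C_max = M/(n_e·A·√(4πDt)), so D = M²/(4πt·(n_e·A·C_max)²).
n_e·A·C_max = 0.34 × 34.9 × 0.0211 = 0.2504 kg/m.
D = 0.585²/(4π × 15.9 × 0.2504²) = 0.0273 m²/day.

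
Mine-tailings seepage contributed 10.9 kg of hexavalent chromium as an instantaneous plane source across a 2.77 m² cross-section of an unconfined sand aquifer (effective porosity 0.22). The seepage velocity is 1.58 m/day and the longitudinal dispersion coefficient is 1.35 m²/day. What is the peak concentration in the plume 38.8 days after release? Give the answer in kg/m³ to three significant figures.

The peak of an instantaneous 1D plume sits at x = vt; there the Gaussian factor is 1 and C_max = M/(n_e·A·√(4πDt)), where n_e·A is the pore area the mass is dissolved in.
√(4πDt) = √(4π × 1.35 × 38.8) = 25.66 m, so C_max = 10.9/(0.22 × 2.77 × 25.66) = 0.697 kg/m³.

0.697 kg/m³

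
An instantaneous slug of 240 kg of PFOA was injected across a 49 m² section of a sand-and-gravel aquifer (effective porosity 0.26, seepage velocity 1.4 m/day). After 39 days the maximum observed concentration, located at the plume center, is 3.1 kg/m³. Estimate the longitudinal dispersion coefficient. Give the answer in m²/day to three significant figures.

0.0754 m²/day

At the plume center C_max = M/(n_e·A·√(4πDt)), so D = M²/(4πt·(n_e·A·C_max)²).
n_e·A·C_max = 0.26 × 49 × 3.1 = 39.49 kg/m.
D = 240²/(4π × 39 × 39.49²) = 0.0754 m²/day.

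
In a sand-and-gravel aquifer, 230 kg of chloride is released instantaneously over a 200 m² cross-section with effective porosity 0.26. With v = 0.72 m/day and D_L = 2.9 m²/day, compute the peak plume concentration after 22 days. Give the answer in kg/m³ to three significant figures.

0.156 kg/m³

The peak of an instantaneous 1D plume sits at x = vt; there the Gaussian factor is 1 and C_max = M/(n_e·A·√(4πDt)), where n_e·A is the pore area the mass is dissolved in.
√(4πDt) = √(4π × 2.9 × 22) = 28.31 m, so C_max = 230/(0.26 × 200 × 28.31) = 0.156 kg/m³.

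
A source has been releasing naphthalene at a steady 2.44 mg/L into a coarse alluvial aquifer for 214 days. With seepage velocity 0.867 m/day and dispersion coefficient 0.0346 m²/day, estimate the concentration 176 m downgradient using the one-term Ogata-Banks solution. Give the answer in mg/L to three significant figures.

2.42 mg/L

For a continuous step input, C/C₀ ≈ ½·erfc((x−vt)/(2√(Dt))).
vt = 0.867 × 214 = 185.538 m and 2√(Dt) = 2√(0.0346 × 214) = 5.442 m.
Argument (x−vt)/(2√(Dt)) = (176 − 185.538)/5.442 = -1.753; ½·erfc(-1.753) = 0.9934.
C = 2.44 × 0.9934 = 2.42 mg/L.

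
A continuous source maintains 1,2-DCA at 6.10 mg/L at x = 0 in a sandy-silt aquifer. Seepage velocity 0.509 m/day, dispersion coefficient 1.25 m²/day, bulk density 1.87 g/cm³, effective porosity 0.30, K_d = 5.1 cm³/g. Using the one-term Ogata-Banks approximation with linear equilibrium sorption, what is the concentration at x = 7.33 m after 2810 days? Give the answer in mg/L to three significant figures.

Retardation factor R = 1 + ρ_b·K_d/n = 1 + 1.87 × 5.1/0.30 = 32.79.
Sorption retards both mechanisms: v_R = v/R = 0.01552 m/day, D_R = D/R = 0.03812 m²/day.
v_R·t = 0.01552 × 2810 = 43.6112 m; 2√(D_R t) = 20.70 m; argument = (7.33 − 43.6112)/20.70 = -1.753.
C = C₀ × ½·erfc(-1.753) = 6.10 × 0.9934 = 6.06 mg/L.

6.06 mg/L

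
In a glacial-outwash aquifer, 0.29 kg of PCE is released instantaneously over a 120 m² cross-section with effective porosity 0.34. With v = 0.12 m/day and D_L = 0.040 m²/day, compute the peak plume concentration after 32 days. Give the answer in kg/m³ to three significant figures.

0.00177 kg/m³

The peak of an instantaneous 1D plume sits at x = vt; there the Gaussian factor is 1 and C_max = M/(n_e·A·√(4πDt)), where n_e·A is the pore area the mass is dissolved in.
√(4πDt) = √(4π × 0.040 × 32) = 4.011 m, so C_max = 0.29/(0.34 × 120 × 4.011) = 0.00177 kg/m³.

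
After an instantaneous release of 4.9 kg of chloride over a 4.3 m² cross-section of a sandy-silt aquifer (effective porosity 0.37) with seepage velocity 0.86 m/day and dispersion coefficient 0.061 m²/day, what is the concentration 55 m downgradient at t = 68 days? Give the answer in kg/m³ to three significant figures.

For an instantaneous plane source, C(x,t) = M/(n_e·A·√(4πDt)) · exp(−(x−vt)²/(4Dt)), with n_e·A the pore (flow) area.
Plume center vt = 0.86 × 68 = 58.48 m, so the well at 55 m is 3.48 m upgradient of the peak.
√(4πDt) = 7.220 m, giving peak height M/(n_e·A·√(4πDt)) = 4.9/(0.37 × 4.3 × 7.220) = 0.4266 kg/m³.
(x−vt)²/(4Dt) = (-3.48)²/(4 × 0.061 × 68) = 0.7299; exp(−0.7299) = 0.4820.
C = 0.4266 × 0.4820 = 0.206 kg/m³.

0.206 kg/m³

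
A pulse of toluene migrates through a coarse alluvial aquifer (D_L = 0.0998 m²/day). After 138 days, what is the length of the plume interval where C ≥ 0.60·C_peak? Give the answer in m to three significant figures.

10.6 m

The plume is Gaussian with σ = √(2Dt) = √(2 × 0.0998 × 138) = 5.248 m.
C/C_peak = exp(−Δx²/(2σ²)) = 0.60 ⇒ Δx = σ·√(−2 ln 0.60) = 5.248 × 1.011 = 5.306 m.
Width = 2Δx = 10.6 m.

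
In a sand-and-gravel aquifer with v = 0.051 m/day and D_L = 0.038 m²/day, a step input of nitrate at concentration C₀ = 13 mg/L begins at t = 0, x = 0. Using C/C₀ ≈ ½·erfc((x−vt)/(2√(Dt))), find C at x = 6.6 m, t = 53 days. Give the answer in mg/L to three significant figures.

0.339 mg/L

For a continuous step input, C/C₀ ≈ ½·erfc((x−vt)/(2√(Dt))).
vt = 0.051 × 53 = 2.703 m and 2√(Dt) = 2√(0.038 × 53) = 2.838 m.
Argument (x−vt)/(2√(Dt)) = (6.6 − 2.703)/2.838 = 1.373; ½·erfc(1.373) = 0.02609.
C = 13 × 0.02609 = 0.339 mg/L.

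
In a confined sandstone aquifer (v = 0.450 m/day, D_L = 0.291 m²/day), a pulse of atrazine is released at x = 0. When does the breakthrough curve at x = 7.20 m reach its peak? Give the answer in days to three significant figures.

14.6 days

For the 1D instantaneous-source solution, setting ∂C/∂t = 0 at fixed x gives v²t² + 2Dt − x² = 0, so t = (√(D² + v²x²) − D)/v².
√(D² + v²x²) = √(0.291² + 0.450² × 7.20²) = 3.253; v² = 0.2025.
t = (3.253 − 0.291)/0.2025 = 14.6 days (vs. the pure-advection estimate x/v = 16.0 d).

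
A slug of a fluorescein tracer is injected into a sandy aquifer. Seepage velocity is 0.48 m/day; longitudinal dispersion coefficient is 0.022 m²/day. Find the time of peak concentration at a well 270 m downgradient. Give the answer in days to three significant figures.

562 days

For the 1D instantaneous-source solution, setting ∂C/∂t = 0 at fixed x gives v²t² + 2Dt − x² = 0, so t = (√(D² + v²x²) − D)/v².
√(D² + v²x²) = √(0.022² + 0.48² × 270²) = 129.6; v² = 0.2304.
t = (129.6 − 0.022)/0.2304 = 562 days (vs. the pure-advection estimate x/v = 562 d).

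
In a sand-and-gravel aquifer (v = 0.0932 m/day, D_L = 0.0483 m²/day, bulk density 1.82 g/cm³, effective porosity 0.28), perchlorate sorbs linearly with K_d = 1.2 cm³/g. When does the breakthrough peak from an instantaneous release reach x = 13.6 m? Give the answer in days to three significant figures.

1240 days

Retardation factor R = 1 + ρ_b·K_d/n = 1 + 1.82 × 1.2/0.28 = 8.800.
Sorption retards both mechanisms: v_R = v/R = 0.01059 m/day, D_R = D/R = 0.005489 m²/day.
Peak time from v_R²t² + 2D_R t − x² = 0: t = (√(D_R² + v_R²x²) − D_R)/v_R².
√(D_R² + v_R²x²) = √(0.005489² + 0.01059² × 13.6²) = 0.1441; v_R² = 0.0001121.
t = (0.1441 − 0.005489)/0.0001121 = 1240 days.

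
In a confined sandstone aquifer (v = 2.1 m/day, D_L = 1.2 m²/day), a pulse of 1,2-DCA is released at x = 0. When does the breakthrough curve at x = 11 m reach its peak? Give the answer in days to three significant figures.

For the 1D instantaneous-source solution, setting ∂C/∂t = 0 at fixed x gives v²t² + 2Dt − x² = 0, so t = (√(D² + v²x²) − D)/v².
√(D² + v²x²) = √(1.2² + 2.1² × 11²) = 23.13; v² = 4.41.
t = (23.13 − 1.2)/4.41 = 4.97 days (vs. the pure-advection estimate x/v = 5.24 d).

4.97 days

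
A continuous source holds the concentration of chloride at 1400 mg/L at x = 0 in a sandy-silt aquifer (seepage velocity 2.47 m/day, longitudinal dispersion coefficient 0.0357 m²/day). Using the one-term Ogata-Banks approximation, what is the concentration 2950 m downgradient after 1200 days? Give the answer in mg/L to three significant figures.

1310 mg/L

For a continuous step input, C/C₀ ≈ ½·erfc((x−vt)/(2√(Dt))).
vt = 2.47 × 1200 = 2964 m and 2√(Dt) = 2√(0.0357 × 1200) = 13.09 m.
Argument (x−vt)/(2√(Dt)) = (2950 − 2964)/13.09 = -1.070; ½·erfc(-1.070) = 0.9349.
C = 1400 × 0.9349 = 1310 mg/L.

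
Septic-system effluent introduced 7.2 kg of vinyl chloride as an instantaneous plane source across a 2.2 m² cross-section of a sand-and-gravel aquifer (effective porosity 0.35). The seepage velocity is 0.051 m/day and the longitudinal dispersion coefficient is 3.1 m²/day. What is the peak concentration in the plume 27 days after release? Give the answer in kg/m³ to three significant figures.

The peak of an instantaneous 1D plume sits at x = vt; there the Gaussian factor is 1 and C_max = M/(n_e·A·√(4πDt)), where n_e·A is the pore area the mass is dissolved in.
√(4πDt) = √(4π × 3.1 × 27) = 32.43 m, so C_max = 7.2/(0.35 × 2.2 × 32.43) = 0.288 kg/m³.

0.288 kg/m³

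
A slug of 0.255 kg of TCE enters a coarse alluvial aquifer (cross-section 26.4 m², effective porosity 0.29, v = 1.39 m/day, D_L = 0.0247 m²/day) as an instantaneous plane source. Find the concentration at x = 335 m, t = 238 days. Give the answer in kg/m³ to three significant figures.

For an instantaneous plane source, C(x,t) = M/(n_e·A·√(4πDt)) · exp(−(x−vt)²/(4Dt)), with n_e·A the pore (flow) area.
Plume center vt = 1.39 × 238 = 330.82 m, so the well at 335 m is 4.18 m downgradient of the peak.
√(4πDt) = 8.595 m, giving peak height M/(n_e·A·√(4πDt)) = 0.255/(0.29 × 26.4 × 8.595) = 0.003875 kg/m³.
(x−vt)²/(4Dt) = (4.18)²/(4 × 0.0247 × 238) = 0.7431; exp(−0.7431) = 0.4756.
C = 0.003875 × 0.4756 = 0.00184 kg/m³.

0.00184 kg/m³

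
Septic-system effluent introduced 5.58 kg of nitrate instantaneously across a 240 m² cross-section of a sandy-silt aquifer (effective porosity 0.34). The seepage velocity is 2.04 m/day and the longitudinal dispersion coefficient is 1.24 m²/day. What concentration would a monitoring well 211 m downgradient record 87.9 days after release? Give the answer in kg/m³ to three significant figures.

For an instantaneous plane source, C(x,t) = M/(n_e·A·√(4πDt)) · exp(−(x−vt)²/(4Dt)), with n_e·A the pore (flow) area.
Plume center vt = 2.04 × 87.9 = 179.316 m, so the well at 211 m is 31.684 m downgradient of the peak.
√(4πDt) = 37.01 m, giving peak height M/(n_e·A·√(4πDt)) = 5.58/(0.34 × 240 × 37.01) = 0.001848 kg/m³.
(x−vt)²/(4Dt) = (31.684)²/(4 × 1.24 × 87.9) = 2.303; exp(−2.303) = 0.09996.
C = 0.001848 × 0.09996 = 0.000185 kg/m³.

0.000185 kg/m³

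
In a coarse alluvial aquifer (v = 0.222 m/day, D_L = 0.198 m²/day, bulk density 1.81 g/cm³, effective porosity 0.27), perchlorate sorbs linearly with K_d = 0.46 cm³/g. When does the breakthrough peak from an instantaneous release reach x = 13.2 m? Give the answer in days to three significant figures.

227 days

Retardation factor R = 1 + ρ_b·K_d/n = 1 + 1.81 × 0.46/0.27 = 4.084.
Sorption retards both mechanisms: v_R = v/R = 0.05436 m/day, D_R = D/R = 0.04848 m²/day.
Peak time from v_R²t² + 2D_R t − x² = 0: t = (√(D_R² + v_R²x²) − D_R)/v_R².
√(D_R² + v_R²x²) = √(0.04848² + 0.05436² × 13.2²) = 0.7192; v_R² = 0.002955.
t = (0.7192 − 0.04848)/0.002955 = 227 days.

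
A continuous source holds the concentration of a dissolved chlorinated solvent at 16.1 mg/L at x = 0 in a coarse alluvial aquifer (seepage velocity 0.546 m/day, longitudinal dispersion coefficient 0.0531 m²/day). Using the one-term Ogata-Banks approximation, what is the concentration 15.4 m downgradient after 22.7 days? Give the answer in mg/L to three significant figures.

0.426 mg/L

For a continuous step input, C/C₀ ≈ ½·erfc((x−vt)/(2√(Dt))).
vt = 0.546 × 22.7 = 12.3942 m and 2√(Dt) = 2√(0.0531 × 22.7) = 2.196 m.
Argument (x−vt)/(2√(Dt)) = (15.4 − 12.3942)/2.196 = 1.369; ½·erfc(1.369) = 0.02643.
C = 16.1 × 0.02643 = 0.426 mg/L.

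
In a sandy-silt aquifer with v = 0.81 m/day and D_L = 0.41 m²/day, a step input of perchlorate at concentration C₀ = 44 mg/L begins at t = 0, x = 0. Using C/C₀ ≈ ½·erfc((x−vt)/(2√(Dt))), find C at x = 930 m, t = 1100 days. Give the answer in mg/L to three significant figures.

For a continuous step input, C/C₀ ≈ ½·erfc((x−vt)/(2√(Dt))).
vt = 0.81 × 1100 = 891 m and 2√(Dt) = 2√(0.41 × 1100) = 42.47 m.
Argument (x−vt)/(2√(Dt)) = (930 − 891)/42.47 = 0.9183; ½·erfc(0.9183) = 0.09703.
C = 44 × 0.09703 = 4.27 mg/L.

4.27 mg/L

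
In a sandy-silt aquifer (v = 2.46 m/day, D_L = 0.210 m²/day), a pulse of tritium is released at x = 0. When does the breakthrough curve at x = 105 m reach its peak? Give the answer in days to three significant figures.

42.6 days

For the 1D instantaneous-source solution, setting ∂C/∂t = 0 at fixed x gives v²t² + 2Dt − x² = 0, so t = (√(D² + v²x²) − D)/v².
√(D² + v²x²) = √(0.210² + 2.46² × 105²) = 258.3; v² = 6.0516.
t = (258.3 − 0.210)/6.0516 = 42.6 days (vs. the pure-advection estimate x/v = 42.7 d).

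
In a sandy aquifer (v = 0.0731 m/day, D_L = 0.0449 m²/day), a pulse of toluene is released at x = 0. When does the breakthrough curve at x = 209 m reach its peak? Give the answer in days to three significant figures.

2850 days

For the 1D instantaneous-source solution, setting ∂C/∂t = 0 at fixed x gives v²t² + 2Dt − x² = 0, so t = (√(D² + v²x²) − D)/v².
√(D² + v²x²) = √(0.0449² + 0.0731² × 209²) = 15.28; v² = 0.00534361.
t = (15.28 − 0.0449)/0.00534361 = 2850 days (vs. the pure-advection estimate x/v = 2860 d).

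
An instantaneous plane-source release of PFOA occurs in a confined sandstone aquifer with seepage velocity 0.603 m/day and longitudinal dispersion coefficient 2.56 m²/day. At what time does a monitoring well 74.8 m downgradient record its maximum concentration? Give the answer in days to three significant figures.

117 days

For the 1D instantaneous-source solution, setting ∂C/∂t = 0 at fixed x gives v²t² + 2Dt − x² = 0, so t = (√(D² + v²x²) − D)/v².
√(D² + v²x²) = √(2.56² + 0.603² × 74.8²) = 45.18; v² = 0.363609.
t = (45.18 − 2.56)/0.363609 = 117 days (vs. the pure-advection estimate x/v = 124 d).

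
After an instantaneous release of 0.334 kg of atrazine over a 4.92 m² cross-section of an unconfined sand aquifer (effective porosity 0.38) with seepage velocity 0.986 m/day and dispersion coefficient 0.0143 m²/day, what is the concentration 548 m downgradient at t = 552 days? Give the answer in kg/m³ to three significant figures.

For an instantaneous plane source, C(x,t) = M/(n_e·A·√(4πDt)) · exp(−(x−vt)²/(4Dt)), with n_e·A the pore (flow) area.
Plume center vt = 0.986 × 552 = 544.272 m, so the well at 548 m is 3.728 m downgradient of the peak.
√(4πDt) = 9.960 m, giving peak height M/(n_e·A·√(4πDt)) = 0.334/(0.38 × 4.92 × 9.960) = 0.01794 kg/m³.
(x−vt)²/(4Dt) = (3.728)²/(4 × 0.0143 × 552) = 0.4402; exp(−0.4402) = 0.6439.
C = 0.01794 × 0.6439 = 0.0116 kg/m³.

0.0116 kg/m³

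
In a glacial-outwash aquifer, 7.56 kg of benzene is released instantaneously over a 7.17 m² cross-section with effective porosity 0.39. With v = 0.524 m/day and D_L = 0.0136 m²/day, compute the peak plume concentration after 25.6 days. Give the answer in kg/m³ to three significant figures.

The peak of an instantaneous 1D plume sits at x = vt; there the Gaussian factor is 1 and C_max = M/(n_e·A·√(4πDt)), where n_e·A is the pore area the mass is dissolved in.
√(4πDt) = √(4π × 0.0136 × 25.6) = 2.092 m, so C_max = 7.56/(0.39 × 7.17 × 2.092) = 1.29 kg/m³.

1.29 kg/m³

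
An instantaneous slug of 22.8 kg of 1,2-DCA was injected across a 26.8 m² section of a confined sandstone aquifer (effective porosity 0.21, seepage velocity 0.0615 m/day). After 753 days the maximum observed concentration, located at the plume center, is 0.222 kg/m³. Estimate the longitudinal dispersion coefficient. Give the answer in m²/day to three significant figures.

0.0352 m²/day

At the plume center C_max = M/(n_e·A·√(4πDt)), so D = M²/(4πt·(n_e·A·C_max)²).
n_e·A·C_max = 0.21 × 26.8 × 0.222 = 1.249 kg/m.
D = 22.8²/(4π × 753 × 1.249²) = 0.0352 m²/day.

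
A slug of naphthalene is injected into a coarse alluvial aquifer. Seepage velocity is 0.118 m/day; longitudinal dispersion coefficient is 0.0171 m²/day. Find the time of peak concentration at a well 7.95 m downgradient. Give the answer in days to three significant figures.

66.2 days

For the 1D instantaneous-source solution, setting ∂C/∂t = 0 at fixed x gives v²t² + 2Dt − x² = 0, so t = (√(D² + v²x²) − D)/v².
√(D² + v²x²) = √(0.0171² + 0.118² × 7.95²) = 0.9383; v² = 0.013924.
t = (0.9383 − 0.0171)/0.013924 = 66.2 days (vs. the pure-advection estimate x/v = 67.4 d).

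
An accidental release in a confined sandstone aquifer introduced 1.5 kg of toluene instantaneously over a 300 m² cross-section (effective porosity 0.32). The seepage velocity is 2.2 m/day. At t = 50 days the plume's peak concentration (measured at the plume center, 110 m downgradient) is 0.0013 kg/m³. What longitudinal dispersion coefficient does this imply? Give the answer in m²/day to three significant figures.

At the plume center C_max = M/(n_e·A·√(4πDt)), so D = M²/(4πt·(n_e·A·C_max)²).
n_e·A·C_max = 0.32 × 300 × 0.0013 = 0.1248 kg/m.
D = 1.5²/(4π × 50 × 0.1248²) = 0.230 m²/day.

0.230 m²/day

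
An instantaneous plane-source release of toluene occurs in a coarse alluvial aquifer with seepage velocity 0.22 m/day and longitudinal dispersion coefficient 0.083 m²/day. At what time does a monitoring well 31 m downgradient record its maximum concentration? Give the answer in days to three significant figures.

For the 1D instantaneous-source solution, setting ∂C/∂t = 0 at fixed x gives v²t² + 2Dt − x² = 0, so t = (√(D² + v²x²) − D)/v².
√(D² + v²x²) = √(0.083² + 0.22² × 31²) = 6.821; v² = 0.0484.
t = (6.821 − 0.083)/0.0484 = 139 days (vs. the pure-advection estimate x/v = 141 d).

139 days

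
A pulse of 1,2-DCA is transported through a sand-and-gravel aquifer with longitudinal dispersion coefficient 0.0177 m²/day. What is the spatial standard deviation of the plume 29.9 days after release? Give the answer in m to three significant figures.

1.03 m

Dispersive spreading gives a Gaussian with σ² = 2Dt; advection only shifts the center.
σ = √(2 × 0.0177 × 29.9) = 1.03 m.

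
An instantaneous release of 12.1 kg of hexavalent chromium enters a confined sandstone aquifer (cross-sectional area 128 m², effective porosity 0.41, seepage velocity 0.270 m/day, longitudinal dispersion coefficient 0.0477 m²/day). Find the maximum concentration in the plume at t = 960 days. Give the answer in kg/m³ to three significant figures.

The peak of an instantaneous 1D plume sits at x = vt; there the Gaussian factor is 1 and C_max = M/(n_e·A·√(4πDt)), where n_e·A is the pore area the mass is dissolved in.
√(4πDt) = √(4π × 0.0477 × 960) = 23.99 m, so C_max = 12.1/(0.41 × 128 × 23.99) = 0.00961 kg/m³.

0.00961 kg/m³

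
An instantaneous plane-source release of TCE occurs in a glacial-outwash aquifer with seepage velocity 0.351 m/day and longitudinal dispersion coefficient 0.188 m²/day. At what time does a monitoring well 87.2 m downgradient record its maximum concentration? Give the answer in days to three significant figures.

For the 1D instantaneous-source solution, setting ∂C/∂t = 0 at fixed x gives v²t² + 2Dt − x² = 0, so t = (√(D² + v²x²) − D)/v².
√(D² + v²x²) = √(0.188² + 0.351² × 87.2²) = 30.61; v² = 0.123201.
t = (30.61 − 0.188)/0.123201 = 247 days (vs. the pure-advection estimate x/v = 248 d).

247 days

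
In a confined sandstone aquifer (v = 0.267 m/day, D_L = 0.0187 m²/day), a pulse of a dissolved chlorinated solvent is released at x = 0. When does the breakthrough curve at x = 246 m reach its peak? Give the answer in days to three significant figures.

For the 1D instantaneous-source solution, setting ∂C/∂t = 0 at fixed x gives v²t² + 2Dt − x² = 0, so t = (√(D² + v²x²) − D)/v².
√(D² + v²x²) = √(0.0187² + 0.267² × 246²) = 65.68; v² = 0.071289.
t = (65.68 − 0.0187)/0.071289 = 921 days (vs. the pure-advection estimate x/v = 921 d).

921 days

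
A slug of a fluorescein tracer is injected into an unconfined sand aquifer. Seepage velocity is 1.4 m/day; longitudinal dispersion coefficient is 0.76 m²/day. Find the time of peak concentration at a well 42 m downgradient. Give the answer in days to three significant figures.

For the 1D instantaneous-source solution, setting ∂C/∂t = 0 at fixed x gives v²t² + 2Dt − x² = 0, so t = (√(D² + v²x²) − D)/v².
√(D² + v²x²) = √(0.76² + 1.4² × 42²) = 58.80; v² = 1.96.
t = (58.80 − 0.76)/1.96 = 29.6 days (vs. the pure-advection estimate x/v = 30.0 d).

29.6 days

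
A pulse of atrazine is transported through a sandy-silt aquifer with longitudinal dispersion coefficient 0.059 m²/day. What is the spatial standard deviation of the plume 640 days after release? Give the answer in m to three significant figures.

Dispersive spreading gives a Gaussian with σ² = 2Dt; advection only shifts the center.
σ = √(2 × 0.059 × 640) = 8.69 m.

8.69 m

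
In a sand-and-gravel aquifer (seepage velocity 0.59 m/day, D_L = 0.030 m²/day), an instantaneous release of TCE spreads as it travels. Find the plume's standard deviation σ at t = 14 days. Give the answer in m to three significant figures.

Dispersive spreading gives a Gaussian with σ² = 2Dt; advection only shifts the center.
σ = √(2 × 0.030 × 14) = 0.917 m.

0.917 m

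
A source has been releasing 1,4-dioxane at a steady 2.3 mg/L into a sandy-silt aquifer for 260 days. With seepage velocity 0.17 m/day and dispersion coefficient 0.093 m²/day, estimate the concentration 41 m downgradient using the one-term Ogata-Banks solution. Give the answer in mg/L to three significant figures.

For a continuous step input, C/C₀ ≈ ½·erfc((x−vt)/(2√(Dt))).
vt = 0.17 × 260 = 44.2 m and 2√(Dt) = 2√(0.093 × 260) = 9.835 m.
Argument (x−vt)/(2√(Dt)) = (41 − 44.2)/9.835 = -0.3254; ½·erfc(-0.3254) = 0.6773.
C = 2.3 × 0.6773 = 1.56 mg/L.

1.56 mg/L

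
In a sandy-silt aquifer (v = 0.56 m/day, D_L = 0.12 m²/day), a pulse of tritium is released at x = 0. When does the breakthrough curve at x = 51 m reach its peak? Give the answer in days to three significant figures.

For the 1D instantaneous-source solution, setting ∂C/∂t = 0 at fixed x gives v²t² + 2Dt − x² = 0, so t = (√(D² + v²x²) − D)/v².
√(D² + v²x²) = √(0.12² + 0.56² × 51²) = 28.56; v² = 0.3136.
t = (28.56 − 0.12)/0.3136 = 90.7 days (vs. the pure-advection estimate x/v = 91.1 d).

90.7 days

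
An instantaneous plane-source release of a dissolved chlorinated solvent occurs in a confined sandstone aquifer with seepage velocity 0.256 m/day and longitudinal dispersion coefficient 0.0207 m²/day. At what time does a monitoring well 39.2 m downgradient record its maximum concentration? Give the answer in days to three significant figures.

153 days

For the 1D instantaneous-source solution, setting ∂C/∂t = 0 at fixed x gives v²t² + 2Dt − x² = 0, so t = (√(D² + v²x²) − D)/v².
√(D² + v²x²) = √(0.0207² + 0.256² × 39.2²) = 10.04; v² = 0.065536.
t = (10.04 − 0.0207)/0.065536 = 153 days (vs. the pure-advection estimate x/v = 153 d).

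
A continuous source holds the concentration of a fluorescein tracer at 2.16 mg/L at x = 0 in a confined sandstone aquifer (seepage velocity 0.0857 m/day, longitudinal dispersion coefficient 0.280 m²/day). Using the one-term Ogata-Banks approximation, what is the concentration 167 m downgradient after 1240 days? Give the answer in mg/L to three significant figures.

0.0229 mg/L

For a continuous step input, C/C₀ ≈ ½·erfc((x−vt)/(2√(Dt))).
vt = 0.0857 × 1240 = 106.268 m and 2√(Dt) = 2√(0.280 × 1240) = 37.27 m.
Argument (x−vt)/(2√(Dt)) = (167 − 106.268)/37.27 = 1.630; ½·erfc(1.630) = 0.01058.
C = 2.16 × 0.01058 = 0.0229 mg/L.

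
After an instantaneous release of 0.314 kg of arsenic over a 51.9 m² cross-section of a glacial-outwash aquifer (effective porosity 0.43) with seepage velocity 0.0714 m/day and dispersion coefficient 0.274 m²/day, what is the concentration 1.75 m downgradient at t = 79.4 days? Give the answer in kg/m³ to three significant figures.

For an instantaneous plane source, C(x,t) = M/(n_e·A·√(4πDt)) · exp(−(x−vt)²/(4Dt)), with n_e·A the pore (flow) area.
Plume center vt = 0.0714 × 79.4 = 5.66916 m, so the well at 1.75 m is 3.91916 m upgradient of the peak.
√(4πDt) = 16.53 m, giving peak height M/(n_e·A·√(4πDt)) = 0.314/(0.43 × 51.9 × 16.53) = 0.0008512 kg/m³.
(x−vt)²/(4Dt) = (-3.91916)²/(4 × 0.274 × 79.4) = 0.1765; exp(−0.1765) = 0.8382.
C = 0.0008512 × 0.8382 = 0.000713 kg/m³.

0.000713 kg/m³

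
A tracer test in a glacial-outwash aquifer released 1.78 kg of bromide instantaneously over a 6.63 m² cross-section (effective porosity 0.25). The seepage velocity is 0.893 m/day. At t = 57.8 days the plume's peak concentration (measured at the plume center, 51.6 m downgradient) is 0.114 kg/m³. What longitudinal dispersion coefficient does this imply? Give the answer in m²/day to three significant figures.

0.122 m²/day

At the plume center C_max = M/(n_e·A·√(4πDt)), so D = M²/(4πt·(n_e·A·C_max)²).
n_e·A·C_max = 0.25 × 6.63 × 0.114 = 0.1890 kg/m.
D = 1.78²/(4π × 57.8 × 0.1890²) = 0.122 m²/day.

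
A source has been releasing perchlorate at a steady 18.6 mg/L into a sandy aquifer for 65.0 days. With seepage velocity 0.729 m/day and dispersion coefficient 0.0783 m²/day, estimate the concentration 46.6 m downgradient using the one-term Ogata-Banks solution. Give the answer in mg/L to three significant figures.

11.1 mg/L

For a continuous step input, C/C₀ ≈ ½·erfc((x−vt)/(2√(Dt))).
vt = 0.729 × 65.0 = 47.385 m and 2√(Dt) = 2√(0.0783 × 65.0) = 4.512 m.
Argument (x−vt)/(2√(Dt)) = (46.6 − 47.385)/4.512 = -0.1740; ½·erfc(-0.1740) = 0.5972.
C = 18.6 × 0.5972 = 11.1 mg/L.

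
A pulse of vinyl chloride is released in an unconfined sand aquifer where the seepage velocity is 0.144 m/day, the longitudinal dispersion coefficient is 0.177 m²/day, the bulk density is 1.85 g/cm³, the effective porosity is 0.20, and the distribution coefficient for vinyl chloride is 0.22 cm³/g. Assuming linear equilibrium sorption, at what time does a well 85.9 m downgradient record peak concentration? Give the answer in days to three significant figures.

Retardation factor R = 1 + ρ_b·K_d/n = 1 + 1.85 × 0.22/0.20 = 3.035.
Sorption retards both mechanisms: v_R = v/R = 0.04745 m/day, D_R = D/R = 0.05832 m²/day.
Peak time from v_R²t² + 2D_R t − x² = 0: t = (√(D_R² + v_R²x²) − D_R)/v_R².
√(D_R² + v_R²x²) = √(0.05832² + 0.04745² × 85.9²) = 4.076; v_R² = 0.002252.
t = (4.076 − 0.05832)/0.002252 = 1780 days.

1780 days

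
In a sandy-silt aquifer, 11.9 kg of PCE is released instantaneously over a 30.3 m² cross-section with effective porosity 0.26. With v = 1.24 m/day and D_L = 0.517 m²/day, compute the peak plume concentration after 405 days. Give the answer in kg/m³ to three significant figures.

0.0294 kg/m³

The peak of an instantaneous 1D plume sits at x = vt; there the Gaussian factor is 1 and C_max = M/(n_e·A·√(4πDt)), where n_e·A is the pore area the mass is dissolved in.
√(4πDt) = √(4π × 0.517 × 405) = 51.30 m, so C_max = 11.9/(0.26 × 30.3 × 51.30) = 0.0294 kg/m³.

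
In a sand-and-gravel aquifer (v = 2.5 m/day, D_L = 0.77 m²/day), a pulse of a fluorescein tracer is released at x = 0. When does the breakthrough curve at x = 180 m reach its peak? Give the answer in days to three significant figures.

71.9 days

For the 1D instantaneous-source solution, setting ∂C/∂t = 0 at fixed x gives v²t² + 2Dt − x² = 0, so t = (√(D² + v²x²) − D)/v².
√(D² + v²x²) = √(0.77² + 2.5² × 180²) = 450.0; v² = 6.25.
t = (450.0 − 0.77)/6.25 = 71.9 days (vs. the pure-advection estimate x/v = 72.0 d).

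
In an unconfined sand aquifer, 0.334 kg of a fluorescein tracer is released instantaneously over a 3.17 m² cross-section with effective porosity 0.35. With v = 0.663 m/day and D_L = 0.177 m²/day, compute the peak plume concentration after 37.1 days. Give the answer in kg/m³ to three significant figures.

0.0331 kg/m³

The peak of an instantaneous 1D plume sits at x = vt; there the Gaussian factor is 1 and C_max = M/(n_e·A·√(4πDt)), where n_e·A is the pore area the mass is dissolved in.
√(4πDt) = √(4π × 0.177 × 37.1) = 9.084 m, so C_max = 0.334/(0.35 × 3.17 × 9.084) = 0.0331 kg/m³.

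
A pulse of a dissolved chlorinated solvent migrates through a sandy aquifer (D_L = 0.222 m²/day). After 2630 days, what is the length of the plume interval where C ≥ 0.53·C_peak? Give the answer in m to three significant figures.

The plume is Gaussian with σ = √(2Dt) = √(2 × 0.222 × 2630) = 34.17 m.
C/C_peak = exp(−Δx²/(2σ²)) = 0.53 ⇒ Δx = σ·√(−2 ln 0.53) = 34.17 × 1.127 = 38.51 m.
Width = 2Δx = 77.0 m.

77.0 m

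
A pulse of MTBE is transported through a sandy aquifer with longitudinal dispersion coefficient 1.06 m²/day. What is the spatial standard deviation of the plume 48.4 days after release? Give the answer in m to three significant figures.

Dispersive spreading gives a Gaussian with σ² = 2Dt; advection only shifts the center.
σ = √(2 × 1.06 × 48.4) = 10.1 m.

10.1 m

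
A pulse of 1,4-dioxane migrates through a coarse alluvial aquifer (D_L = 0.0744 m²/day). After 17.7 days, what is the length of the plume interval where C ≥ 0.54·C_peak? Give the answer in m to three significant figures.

The plume is Gaussian with σ = √(2Dt) = √(2 × 0.0744 × 17.7) = 1.623 m.
C/C_peak = exp(−Δx²/(2σ²)) = 0.54 ⇒ Δx = σ·√(−2 ln 0.54) = 1.623 × 1.110 = 1.802 m.
Width = 2Δx = 3.60 m.

3.60 m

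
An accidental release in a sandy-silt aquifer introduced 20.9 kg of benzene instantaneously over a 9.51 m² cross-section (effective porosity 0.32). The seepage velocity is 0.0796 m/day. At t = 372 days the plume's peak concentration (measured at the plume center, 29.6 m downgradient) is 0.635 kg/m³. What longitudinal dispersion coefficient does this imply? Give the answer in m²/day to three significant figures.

At the plume center C_max = M/(n_e·A·√(4πDt)), so D = M²/(4πt·(n_e·A·C_max)²).
n_e·A·C_max = 0.32 × 9.51 × 0.635 = 1.932 kg/m.
D = 20.9²/(4π × 372 × 1.932²) = 0.0250 m²/day.

0.0250 m²/day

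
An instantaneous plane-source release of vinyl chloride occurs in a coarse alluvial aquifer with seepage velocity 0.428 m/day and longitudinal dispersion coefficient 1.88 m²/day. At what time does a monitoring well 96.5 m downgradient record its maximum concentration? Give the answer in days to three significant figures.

For the 1D instantaneous-source solution, setting ∂C/∂t = 0 at fixed x gives v²t² + 2Dt − x² = 0, so t = (√(D² + v²x²) − D)/v².
√(D² + v²x²) = √(1.88² + 0.428² × 96.5²) = 41.34; v² = 0.183184.
t = (41.34 − 1.88)/0.183184 = 215 days (vs. the pure-advection estimate x/v = 225 d).

215 days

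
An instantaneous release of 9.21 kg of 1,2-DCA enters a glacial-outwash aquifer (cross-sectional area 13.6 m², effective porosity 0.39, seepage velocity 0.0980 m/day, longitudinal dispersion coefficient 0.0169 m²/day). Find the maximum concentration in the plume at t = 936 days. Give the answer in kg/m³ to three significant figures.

0.123 kg/m³

The peak of an instantaneous 1D plume sits at x = vt; there the Gaussian factor is 1 and C_max = M/(n_e·A·√(4πDt)), where n_e·A is the pore area the mass is dissolved in.
√(4πDt) = √(4π × 0.0169 × 936) = 14.10 m, so C_max = 9.21/(0.39 × 13.6 × 14.10) = 0.123 kg/m³.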